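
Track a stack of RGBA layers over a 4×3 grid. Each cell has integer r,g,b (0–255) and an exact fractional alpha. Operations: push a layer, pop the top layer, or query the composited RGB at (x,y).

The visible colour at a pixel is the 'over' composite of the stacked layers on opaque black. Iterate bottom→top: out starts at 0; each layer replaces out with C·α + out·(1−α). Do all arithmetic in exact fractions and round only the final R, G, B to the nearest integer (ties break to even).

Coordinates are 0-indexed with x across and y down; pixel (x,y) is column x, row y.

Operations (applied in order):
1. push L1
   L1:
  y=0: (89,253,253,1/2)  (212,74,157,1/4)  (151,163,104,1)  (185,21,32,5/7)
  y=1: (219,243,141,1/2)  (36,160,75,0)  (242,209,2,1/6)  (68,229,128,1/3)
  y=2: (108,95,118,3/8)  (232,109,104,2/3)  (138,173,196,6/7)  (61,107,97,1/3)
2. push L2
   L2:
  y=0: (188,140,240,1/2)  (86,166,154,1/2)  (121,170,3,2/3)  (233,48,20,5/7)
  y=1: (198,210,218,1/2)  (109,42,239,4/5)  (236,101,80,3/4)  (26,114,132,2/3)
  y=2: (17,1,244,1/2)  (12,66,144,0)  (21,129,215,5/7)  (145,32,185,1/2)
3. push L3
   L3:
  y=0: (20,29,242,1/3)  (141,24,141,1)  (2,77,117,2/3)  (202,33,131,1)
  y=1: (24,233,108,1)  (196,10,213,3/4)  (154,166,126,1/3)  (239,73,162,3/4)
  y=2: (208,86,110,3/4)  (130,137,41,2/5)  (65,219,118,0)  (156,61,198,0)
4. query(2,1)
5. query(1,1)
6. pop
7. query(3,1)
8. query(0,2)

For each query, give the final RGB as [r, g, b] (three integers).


at x=2,y=1 over L1,L2,L3:
after L1 α=1/6: [121/3, 209/6, 1/3]
after L2 α=3/4: [2245/12, 2027/24, 721/12]
after L3 α=1/3: [3169/18, 4019/36, 1477/18]
rounded: [176, 112, 82]

(1,1) stack=L1,L2,L3; from [0,0,0]:
+L1 (α=0) → [0, 0, 0]
+L2 (α=4/5) → [436/5, 168/5, 956/5]
+L3 (α=3/4) → [844/5, 159/10, 4151/20]
→ [169, 16, 208]

query (3,1) [L1,L2] — begin 0,0,0
after L1 α=1/3: [68/3, 229/3, 128/3]
after L2 α=2/3: [224/9, 913/9, 920/9]
= [25, 101, 102]

query (0,2) [L1,L2] — begin 0,0,0
L1 α=3/8: [81/2, 285/8, 177/4]
L2 α=1/2: [115/4, 293/16, 1153/8]
= [29, 18, 144]


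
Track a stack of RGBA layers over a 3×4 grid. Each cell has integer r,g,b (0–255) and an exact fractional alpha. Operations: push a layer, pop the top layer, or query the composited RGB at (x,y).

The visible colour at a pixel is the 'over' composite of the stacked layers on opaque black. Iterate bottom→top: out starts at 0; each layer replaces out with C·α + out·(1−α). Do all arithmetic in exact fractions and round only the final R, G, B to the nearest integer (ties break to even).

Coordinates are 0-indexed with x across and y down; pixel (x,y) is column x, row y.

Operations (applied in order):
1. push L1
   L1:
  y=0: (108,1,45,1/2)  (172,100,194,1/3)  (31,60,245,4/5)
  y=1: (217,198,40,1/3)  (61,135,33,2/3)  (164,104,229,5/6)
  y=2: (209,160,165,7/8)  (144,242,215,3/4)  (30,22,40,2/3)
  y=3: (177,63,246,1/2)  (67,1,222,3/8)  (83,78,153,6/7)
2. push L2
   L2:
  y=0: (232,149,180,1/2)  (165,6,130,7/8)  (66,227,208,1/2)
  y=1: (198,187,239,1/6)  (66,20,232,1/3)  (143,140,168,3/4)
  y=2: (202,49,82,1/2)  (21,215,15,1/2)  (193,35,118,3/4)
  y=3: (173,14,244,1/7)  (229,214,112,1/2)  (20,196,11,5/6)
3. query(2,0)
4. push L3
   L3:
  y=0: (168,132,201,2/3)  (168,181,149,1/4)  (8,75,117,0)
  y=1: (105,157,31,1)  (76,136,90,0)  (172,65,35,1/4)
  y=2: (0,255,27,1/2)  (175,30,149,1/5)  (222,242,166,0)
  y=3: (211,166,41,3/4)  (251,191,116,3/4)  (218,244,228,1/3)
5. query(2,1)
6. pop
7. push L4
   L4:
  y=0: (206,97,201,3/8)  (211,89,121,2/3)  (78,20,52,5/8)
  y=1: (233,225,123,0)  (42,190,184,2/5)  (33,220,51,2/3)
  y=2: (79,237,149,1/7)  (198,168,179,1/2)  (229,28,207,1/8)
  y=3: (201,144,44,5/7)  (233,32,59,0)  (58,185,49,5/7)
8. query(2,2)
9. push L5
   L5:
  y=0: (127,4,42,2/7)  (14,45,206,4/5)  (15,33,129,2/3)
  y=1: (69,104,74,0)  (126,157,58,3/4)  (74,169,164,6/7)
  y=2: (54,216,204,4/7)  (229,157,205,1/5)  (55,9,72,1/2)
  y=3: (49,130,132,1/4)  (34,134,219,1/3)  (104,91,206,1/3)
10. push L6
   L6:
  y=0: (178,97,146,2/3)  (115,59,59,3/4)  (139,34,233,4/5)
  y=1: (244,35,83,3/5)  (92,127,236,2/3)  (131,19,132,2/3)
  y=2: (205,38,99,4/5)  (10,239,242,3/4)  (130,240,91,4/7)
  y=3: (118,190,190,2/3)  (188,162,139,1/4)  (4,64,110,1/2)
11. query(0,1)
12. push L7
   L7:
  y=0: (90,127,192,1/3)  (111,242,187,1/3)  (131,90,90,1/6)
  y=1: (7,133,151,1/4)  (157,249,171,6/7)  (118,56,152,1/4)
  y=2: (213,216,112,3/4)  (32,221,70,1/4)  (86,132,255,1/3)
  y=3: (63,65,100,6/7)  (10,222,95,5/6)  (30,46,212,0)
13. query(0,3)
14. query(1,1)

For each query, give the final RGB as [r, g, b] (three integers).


(2,0) stack=L1,L2; from [0,0,0]:
L1 α=4/5: [124/5, 48, 196]
L2 α=1/2: [227/5, 275/2, 202]
→ [45, 138, 202]

at x=2,y=1 over L1,L2,L3:
after L1 α=5/6: [410/3, 260/3, 1145/6]
after L2 α=3/4: [1697/12, 380/3, 4169/24]
after L3 α=1/4: [2385/16, 445/4, 4449/32]
rounded: [149, 111, 139]

(2,2) stack=L1,L2,L4; from [0,0,0]:
after L1 α=2/3: [20, 44/3, 80/3]
after L2 α=3/4: [599/4, 359/12, 571/6]
after L4 α=1/8: [5109/32, 2849/96, 5239/48]
→ [160, 30, 109]

at x=0,y=1 over L1,L2,L4,L5,L6:
L1 α=1/3: [217/3, 66, 40/3]
L2 α=1/6: [1679/18, 517/6, 917/18]
L4 α=0: [1679/18, 517/6, 917/18]
L5 α=0: [1679/18, 517/6, 917/18]
L6 α=3/5: [8267/45, 832/15, 3158/45]
→ [184, 55, 70]

at x=0,y=3 over L1,L2,L4,L5,L6,L7:
+L1 (α=1/2) → [177/2, 63/2, 123]
+L2 (α=1/7) → [704/7, 29, 982/7]
+L4 (α=5/7) → [8443/49, 778/7, 3504/49]
+L5 (α=1/4) → [13865/98, 811/7, 4245/49]
+L6 (α=2/3) → [12331/98, 1157/7, 22865/147]
+L7 (α=6/7) → [49375/686, 3887/49, 111065/1029]
rounded: [72, 79, 108]

query (1,1) [L1,L2,L4,L5,L6,L7] — begin 0,0,0
+L1 (α=2/3) → [122/3, 90, 22]
+L2 (α=1/3) → [442/9, 200/3, 92]
+L4 (α=2/5) → [694/15, 116, 644/5]
+L5 (α=3/4) → [1591/15, 587/4, 757/10]
+L6 (α=2/3) → [4351/45, 1603/12, 5477/30]
+L7 (α=6/7) → [46741/315, 19531/84, 36257/210]
rounded: [148, 233, 173]


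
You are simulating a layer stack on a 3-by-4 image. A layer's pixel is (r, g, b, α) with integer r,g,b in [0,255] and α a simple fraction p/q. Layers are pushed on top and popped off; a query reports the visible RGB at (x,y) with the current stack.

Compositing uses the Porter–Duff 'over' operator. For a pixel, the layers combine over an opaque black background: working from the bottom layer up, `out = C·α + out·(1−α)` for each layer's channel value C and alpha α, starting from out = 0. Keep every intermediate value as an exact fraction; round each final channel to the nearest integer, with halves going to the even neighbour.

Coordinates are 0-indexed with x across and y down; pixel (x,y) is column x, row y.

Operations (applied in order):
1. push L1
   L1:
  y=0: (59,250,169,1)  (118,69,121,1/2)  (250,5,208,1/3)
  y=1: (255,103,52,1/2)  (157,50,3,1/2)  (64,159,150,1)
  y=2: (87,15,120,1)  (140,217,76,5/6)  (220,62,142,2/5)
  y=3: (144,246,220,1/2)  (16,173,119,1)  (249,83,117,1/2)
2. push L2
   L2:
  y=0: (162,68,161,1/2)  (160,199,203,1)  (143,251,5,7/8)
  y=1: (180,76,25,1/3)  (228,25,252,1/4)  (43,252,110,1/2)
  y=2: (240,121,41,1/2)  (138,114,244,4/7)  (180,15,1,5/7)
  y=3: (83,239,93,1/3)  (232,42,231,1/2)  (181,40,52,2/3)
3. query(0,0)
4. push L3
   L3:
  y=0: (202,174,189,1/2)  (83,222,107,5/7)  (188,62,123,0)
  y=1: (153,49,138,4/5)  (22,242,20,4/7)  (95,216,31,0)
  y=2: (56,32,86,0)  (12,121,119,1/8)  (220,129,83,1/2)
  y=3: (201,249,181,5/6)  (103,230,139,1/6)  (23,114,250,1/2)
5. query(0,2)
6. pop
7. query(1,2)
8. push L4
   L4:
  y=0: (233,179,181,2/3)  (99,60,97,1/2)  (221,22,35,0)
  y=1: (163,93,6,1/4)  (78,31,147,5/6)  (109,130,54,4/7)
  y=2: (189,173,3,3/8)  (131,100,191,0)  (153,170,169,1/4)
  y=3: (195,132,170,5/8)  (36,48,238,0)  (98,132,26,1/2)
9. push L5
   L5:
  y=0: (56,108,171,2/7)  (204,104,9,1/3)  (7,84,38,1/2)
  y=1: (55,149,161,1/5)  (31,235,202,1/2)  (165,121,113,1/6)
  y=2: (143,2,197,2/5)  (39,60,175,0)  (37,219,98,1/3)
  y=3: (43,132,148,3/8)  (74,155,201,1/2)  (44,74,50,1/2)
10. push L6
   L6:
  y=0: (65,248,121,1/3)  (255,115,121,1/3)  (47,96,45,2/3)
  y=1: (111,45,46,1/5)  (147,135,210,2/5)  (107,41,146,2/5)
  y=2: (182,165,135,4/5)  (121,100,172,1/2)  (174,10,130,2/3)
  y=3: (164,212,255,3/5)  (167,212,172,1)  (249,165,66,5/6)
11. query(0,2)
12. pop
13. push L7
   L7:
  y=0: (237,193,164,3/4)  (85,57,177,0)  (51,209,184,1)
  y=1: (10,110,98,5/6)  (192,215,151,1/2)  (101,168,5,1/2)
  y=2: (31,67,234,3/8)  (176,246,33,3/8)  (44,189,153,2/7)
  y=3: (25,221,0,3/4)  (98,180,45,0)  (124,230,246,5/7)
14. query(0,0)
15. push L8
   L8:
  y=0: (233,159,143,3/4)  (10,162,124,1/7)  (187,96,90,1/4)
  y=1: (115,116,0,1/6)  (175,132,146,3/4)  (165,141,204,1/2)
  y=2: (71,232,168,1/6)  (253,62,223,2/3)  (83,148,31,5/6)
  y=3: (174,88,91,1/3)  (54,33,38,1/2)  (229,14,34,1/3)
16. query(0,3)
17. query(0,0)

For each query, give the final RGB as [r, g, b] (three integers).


(0,0) stack=L1,L2; from [0,0,0]:
L1 α=1: [59, 250, 169]
L2 α=1/2: [221/2, 159, 165]
→ [110, 159, 165]

at x=0,y=2 over L1,L2,L3:
after L1 α=1: [87, 15, 120]
after L2 α=1/2: [327/2, 68, 161/2]
after L3 α=0: [327/2, 68, 161/2]
→ [164, 68, 80]

at x=1,y=2 over L1,L2:
+L1 (α=5/6) → [350/3, 1085/6, 190/3]
+L2 (α=4/7) → [902/7, 1997/14, 1166/7]
rounded: [129, 143, 167]

query (0,2) [L1,L2,L4,L5,L6] — begin 0,0,0
after L1 α=1: [87, 15, 120]
after L2 α=1/2: [327/2, 68, 161/2]
after L4 α=3/8: [2769/16, 859/8, 823/16]
after L5 α=2/5: [12883/80, 2609/40, 8773/80]
after L6 α=4/5: [71123/400, 29009/200, 51973/400]
→ [178, 145, 130]

(0,0) stack=L1,L2,L4,L5,L7; from [0,0,0]:
after L1 α=1: [59, 250, 169]
after L2 α=1/2: [221/2, 159, 165]
after L4 α=2/3: [1153/6, 517/3, 527/3]
after L5 α=2/7: [6437/42, 3233/21, 523/3]
after L7 α=3/4: [36299/168, 3848/21, 1999/12]
rounded: [216, 183, 167]

query (0,3) [L1,L2,L4,L5,L7,L8] — begin 0,0,0
after L1 α=1/2: [72, 123, 110]
after L2 α=1/3: [227/3, 485/3, 313/3]
after L4 α=5/8: [601/4, 1145/8, 1163/8]
after L5 α=3/8: [3521/32, 8893/64, 9367/64]
after L7 α=3/4: [5921/128, 51325/256, 9367/256]
after L8 α=1/3: [17057/192, 20863/128, 7005/128]
rounded: [89, 163, 55]

query (0,0) [L1,L2,L4,L5,L7,L8] — begin 0,0,0
+L1 (α=1) → [59, 250, 169]
+L2 (α=1/2) → [221/2, 159, 165]
+L4 (α=2/3) → [1153/6, 517/3, 527/3]
+L5 (α=2/7) → [6437/42, 3233/21, 523/3]
+L7 (α=3/4) → [36299/168, 3848/21, 1999/12]
+L8 (α=3/4) → [153731/672, 13865/84, 7147/48]
rounded: [229, 165, 149]


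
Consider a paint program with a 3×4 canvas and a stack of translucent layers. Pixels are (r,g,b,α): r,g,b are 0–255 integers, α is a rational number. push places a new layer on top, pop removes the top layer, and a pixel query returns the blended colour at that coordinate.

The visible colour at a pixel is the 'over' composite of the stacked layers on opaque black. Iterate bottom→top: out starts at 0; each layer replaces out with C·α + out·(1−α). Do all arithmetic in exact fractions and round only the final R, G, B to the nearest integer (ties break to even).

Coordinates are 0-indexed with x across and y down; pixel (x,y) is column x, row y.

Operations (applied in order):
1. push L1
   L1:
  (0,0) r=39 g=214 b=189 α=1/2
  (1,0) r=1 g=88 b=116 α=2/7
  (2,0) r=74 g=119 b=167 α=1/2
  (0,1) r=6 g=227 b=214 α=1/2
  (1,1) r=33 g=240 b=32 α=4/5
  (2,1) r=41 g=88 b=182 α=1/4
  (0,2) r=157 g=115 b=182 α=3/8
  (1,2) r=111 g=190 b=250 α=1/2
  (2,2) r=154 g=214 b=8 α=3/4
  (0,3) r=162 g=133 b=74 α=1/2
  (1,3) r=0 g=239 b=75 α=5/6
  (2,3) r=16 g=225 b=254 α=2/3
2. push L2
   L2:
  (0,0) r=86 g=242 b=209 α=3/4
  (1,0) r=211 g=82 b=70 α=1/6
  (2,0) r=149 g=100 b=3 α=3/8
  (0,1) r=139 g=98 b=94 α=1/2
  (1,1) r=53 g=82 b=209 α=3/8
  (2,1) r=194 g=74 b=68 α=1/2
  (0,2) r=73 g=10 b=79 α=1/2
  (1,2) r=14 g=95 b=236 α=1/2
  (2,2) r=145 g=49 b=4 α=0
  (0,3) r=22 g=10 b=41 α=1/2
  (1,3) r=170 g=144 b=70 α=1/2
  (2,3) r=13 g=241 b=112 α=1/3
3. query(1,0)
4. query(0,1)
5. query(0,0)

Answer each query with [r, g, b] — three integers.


query (1,0) [L1,L2] — begin 0,0,0
after L1 α=2/7: [2/7, 176/7, 232/7]
after L2 α=1/6: [1487/42, 727/21, 275/7]
rounded: [35, 35, 39]

(0,1) stack=L1,L2; from [0,0,0]:
L1 α=1/2: [3, 227/2, 107]
L2 α=1/2: [71, 423/4, 201/2]
rounded: [71, 106, 100]

(0,0) stack=L1,L2; from [0,0,0]:
L1 α=1/2: [39/2, 107, 189/2]
L2 α=3/4: [555/8, 833/4, 1443/8]
= [69, 208, 180]


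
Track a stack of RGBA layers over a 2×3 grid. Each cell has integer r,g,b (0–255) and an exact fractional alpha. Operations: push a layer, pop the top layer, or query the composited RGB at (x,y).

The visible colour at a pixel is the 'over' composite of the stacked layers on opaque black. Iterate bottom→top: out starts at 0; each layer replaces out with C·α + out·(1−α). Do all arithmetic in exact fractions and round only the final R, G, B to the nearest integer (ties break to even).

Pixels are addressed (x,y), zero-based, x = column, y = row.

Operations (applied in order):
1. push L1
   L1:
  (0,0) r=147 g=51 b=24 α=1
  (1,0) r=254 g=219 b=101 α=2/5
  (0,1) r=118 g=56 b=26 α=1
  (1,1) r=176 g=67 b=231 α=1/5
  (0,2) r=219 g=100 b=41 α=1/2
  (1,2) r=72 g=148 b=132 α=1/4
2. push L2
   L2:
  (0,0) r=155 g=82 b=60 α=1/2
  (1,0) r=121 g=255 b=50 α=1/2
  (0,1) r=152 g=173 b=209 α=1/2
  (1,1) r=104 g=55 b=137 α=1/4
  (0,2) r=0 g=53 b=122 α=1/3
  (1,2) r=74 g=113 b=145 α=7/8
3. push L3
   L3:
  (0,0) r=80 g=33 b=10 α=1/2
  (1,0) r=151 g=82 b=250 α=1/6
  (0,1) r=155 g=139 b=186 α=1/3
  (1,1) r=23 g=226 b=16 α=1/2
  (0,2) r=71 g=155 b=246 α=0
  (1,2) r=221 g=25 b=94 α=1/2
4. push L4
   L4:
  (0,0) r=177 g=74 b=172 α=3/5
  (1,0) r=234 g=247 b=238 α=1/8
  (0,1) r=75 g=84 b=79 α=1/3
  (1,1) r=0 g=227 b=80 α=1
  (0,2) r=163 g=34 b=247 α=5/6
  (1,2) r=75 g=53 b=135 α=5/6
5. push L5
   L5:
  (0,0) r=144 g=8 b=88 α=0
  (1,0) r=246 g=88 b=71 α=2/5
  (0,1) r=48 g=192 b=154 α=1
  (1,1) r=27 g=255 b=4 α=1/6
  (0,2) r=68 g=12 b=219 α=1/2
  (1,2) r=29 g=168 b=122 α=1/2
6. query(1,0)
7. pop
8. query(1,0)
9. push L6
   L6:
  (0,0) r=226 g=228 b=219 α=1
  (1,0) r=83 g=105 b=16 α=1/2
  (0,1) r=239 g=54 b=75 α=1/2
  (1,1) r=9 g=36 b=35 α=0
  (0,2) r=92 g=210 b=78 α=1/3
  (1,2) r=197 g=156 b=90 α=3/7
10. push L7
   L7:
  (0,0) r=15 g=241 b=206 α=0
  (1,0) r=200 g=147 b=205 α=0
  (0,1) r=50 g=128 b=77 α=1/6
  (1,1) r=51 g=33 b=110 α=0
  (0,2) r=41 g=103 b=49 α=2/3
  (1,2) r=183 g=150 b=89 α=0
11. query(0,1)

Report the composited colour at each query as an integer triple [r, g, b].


query (1,0) [L1,L2,L3,L4,L5] — begin 0,0,0
+L1 (α=2/5) → [508/5, 438/5, 202/5]
+L2 (α=1/2) → [1113/10, 1713/10, 226/5]
+L3 (α=1/6) → [1415/12, 1877/12, 238/3]
+L4 (α=1/8) → [12713/96, 16103/96, 595/6]
+L5 (α=2/5) → [28457/160, 4347/32, 879/10]
→ [178, 136, 88]

at x=1,y=0 over L1,L2,L3,L4:
after L1 α=2/5: [508/5, 438/5, 202/5]
after L2 α=1/2: [1113/10, 1713/10, 226/5]
after L3 α=1/6: [1415/12, 1877/12, 238/3]
after L4 α=1/8: [12713/96, 16103/96, 595/6]
= [132, 168, 99]

(0,1) stack=L1,L2,L3,L4,L6,L7; from [0,0,0]:
L1 α=1: [118, 56, 26]
L2 α=1/2: [135, 229/2, 235/2]
L3 α=1/3: [425/3, 368/3, 421/3]
L4 α=1/3: [1075/9, 988/9, 1079/9]
L6 α=1/2: [1613/9, 737/9, 877/9]
L7 α=1/6: [8515/54, 4837/54, 2539/27]
rounded: [158, 90, 94]


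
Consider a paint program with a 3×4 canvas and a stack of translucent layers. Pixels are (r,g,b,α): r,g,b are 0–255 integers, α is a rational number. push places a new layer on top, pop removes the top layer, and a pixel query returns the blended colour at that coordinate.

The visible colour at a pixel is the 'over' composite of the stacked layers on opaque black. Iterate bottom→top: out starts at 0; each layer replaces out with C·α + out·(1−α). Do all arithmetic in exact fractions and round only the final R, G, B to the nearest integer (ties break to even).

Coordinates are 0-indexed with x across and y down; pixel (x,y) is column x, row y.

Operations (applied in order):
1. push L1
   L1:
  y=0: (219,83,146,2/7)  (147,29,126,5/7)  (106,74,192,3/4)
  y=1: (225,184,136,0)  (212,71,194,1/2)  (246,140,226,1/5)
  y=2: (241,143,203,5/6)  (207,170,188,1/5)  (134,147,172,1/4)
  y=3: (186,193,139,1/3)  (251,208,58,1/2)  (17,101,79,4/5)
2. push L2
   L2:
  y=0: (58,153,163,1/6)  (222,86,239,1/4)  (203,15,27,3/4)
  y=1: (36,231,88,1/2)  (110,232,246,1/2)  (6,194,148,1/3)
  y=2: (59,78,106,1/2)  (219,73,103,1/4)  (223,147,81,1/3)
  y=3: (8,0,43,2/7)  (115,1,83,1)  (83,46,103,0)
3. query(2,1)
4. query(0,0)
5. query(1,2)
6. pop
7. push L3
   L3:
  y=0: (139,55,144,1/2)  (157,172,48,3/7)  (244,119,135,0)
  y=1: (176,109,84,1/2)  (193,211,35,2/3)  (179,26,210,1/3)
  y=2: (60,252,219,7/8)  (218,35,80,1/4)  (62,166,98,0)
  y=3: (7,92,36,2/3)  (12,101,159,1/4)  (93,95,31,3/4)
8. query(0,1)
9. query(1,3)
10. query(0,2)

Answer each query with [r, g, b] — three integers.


(2,1) stack=L1,L2; from [0,0,0]:
after L1 α=1/5: [246/5, 28, 226/5]
after L2 α=1/3: [174/5, 250/3, 1192/15]
rounded: [35, 83, 79]

query (0,0) [L1,L2] — begin 0,0,0
after L1 α=2/7: [438/7, 166/7, 292/7]
after L2 α=1/6: [1298/21, 1901/42, 867/14]
rounded: [62, 45, 62]

(1,2) stack=L1,L2; from [0,0,0]:
+L1 (α=1/5) → [207/5, 34, 188/5]
+L2 (α=1/4) → [429/5, 175/4, 1079/20]
→ [86, 44, 54]

query (0,1) [L1,L3] — begin 0,0,0
L1 α=0: [0, 0, 0]
L3 α=1/2: [88, 109/2, 42]
rounded: [88, 54, 42]

(1,3) stack=L1,L3; from [0,0,0]:
+L1 (α=1/2) → [251/2, 104, 29]
+L3 (α=1/4) → [777/8, 413/4, 123/2]
= [97, 103, 62]

query (0,2) [L1,L3] — begin 0,0,0
L1 α=5/6: [1205/6, 715/6, 1015/6]
L3 α=7/8: [3725/48, 11299/48, 10213/48]
→ [78, 235, 213]


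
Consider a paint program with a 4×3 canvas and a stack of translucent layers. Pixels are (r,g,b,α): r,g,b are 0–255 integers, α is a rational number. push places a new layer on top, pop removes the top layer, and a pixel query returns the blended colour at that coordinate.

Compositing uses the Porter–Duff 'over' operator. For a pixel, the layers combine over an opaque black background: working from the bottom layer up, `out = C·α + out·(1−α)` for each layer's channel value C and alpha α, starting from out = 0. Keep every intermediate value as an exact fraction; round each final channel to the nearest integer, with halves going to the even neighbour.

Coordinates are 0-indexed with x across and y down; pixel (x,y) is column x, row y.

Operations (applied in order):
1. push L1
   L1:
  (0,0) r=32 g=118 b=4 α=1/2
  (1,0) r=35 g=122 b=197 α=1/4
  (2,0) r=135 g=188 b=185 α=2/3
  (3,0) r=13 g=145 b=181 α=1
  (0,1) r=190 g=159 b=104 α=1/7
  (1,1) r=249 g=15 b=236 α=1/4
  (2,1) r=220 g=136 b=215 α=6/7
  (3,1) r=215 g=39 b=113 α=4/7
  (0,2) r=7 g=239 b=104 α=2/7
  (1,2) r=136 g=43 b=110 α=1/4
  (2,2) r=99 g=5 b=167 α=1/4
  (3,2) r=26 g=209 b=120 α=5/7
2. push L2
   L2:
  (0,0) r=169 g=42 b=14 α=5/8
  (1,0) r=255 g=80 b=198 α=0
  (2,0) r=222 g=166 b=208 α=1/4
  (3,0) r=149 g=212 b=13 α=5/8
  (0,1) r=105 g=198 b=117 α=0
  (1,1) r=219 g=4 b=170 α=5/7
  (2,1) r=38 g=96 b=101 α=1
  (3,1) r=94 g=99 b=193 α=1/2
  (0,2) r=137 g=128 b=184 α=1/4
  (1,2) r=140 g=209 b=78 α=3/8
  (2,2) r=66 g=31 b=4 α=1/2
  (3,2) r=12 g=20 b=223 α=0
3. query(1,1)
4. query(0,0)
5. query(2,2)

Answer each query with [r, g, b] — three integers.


(1,1) stack=L1,L2; from [0,0,0]:
after L1 α=1/4: [249/4, 15/4, 59]
after L2 α=5/7: [2439/14, 55/14, 968/7]
→ [174, 4, 138]

(0,0) stack=L1,L2; from [0,0,0]:
+L1 (α=1/2) → [16, 59, 2]
+L2 (α=5/8) → [893/8, 387/8, 19/2]
= [112, 48, 10]

(2,2) stack=L1,L2; from [0,0,0]:
after L1 α=1/4: [99/4, 5/4, 167/4]
after L2 α=1/2: [363/8, 129/8, 183/8]
rounded: [45, 16, 23]


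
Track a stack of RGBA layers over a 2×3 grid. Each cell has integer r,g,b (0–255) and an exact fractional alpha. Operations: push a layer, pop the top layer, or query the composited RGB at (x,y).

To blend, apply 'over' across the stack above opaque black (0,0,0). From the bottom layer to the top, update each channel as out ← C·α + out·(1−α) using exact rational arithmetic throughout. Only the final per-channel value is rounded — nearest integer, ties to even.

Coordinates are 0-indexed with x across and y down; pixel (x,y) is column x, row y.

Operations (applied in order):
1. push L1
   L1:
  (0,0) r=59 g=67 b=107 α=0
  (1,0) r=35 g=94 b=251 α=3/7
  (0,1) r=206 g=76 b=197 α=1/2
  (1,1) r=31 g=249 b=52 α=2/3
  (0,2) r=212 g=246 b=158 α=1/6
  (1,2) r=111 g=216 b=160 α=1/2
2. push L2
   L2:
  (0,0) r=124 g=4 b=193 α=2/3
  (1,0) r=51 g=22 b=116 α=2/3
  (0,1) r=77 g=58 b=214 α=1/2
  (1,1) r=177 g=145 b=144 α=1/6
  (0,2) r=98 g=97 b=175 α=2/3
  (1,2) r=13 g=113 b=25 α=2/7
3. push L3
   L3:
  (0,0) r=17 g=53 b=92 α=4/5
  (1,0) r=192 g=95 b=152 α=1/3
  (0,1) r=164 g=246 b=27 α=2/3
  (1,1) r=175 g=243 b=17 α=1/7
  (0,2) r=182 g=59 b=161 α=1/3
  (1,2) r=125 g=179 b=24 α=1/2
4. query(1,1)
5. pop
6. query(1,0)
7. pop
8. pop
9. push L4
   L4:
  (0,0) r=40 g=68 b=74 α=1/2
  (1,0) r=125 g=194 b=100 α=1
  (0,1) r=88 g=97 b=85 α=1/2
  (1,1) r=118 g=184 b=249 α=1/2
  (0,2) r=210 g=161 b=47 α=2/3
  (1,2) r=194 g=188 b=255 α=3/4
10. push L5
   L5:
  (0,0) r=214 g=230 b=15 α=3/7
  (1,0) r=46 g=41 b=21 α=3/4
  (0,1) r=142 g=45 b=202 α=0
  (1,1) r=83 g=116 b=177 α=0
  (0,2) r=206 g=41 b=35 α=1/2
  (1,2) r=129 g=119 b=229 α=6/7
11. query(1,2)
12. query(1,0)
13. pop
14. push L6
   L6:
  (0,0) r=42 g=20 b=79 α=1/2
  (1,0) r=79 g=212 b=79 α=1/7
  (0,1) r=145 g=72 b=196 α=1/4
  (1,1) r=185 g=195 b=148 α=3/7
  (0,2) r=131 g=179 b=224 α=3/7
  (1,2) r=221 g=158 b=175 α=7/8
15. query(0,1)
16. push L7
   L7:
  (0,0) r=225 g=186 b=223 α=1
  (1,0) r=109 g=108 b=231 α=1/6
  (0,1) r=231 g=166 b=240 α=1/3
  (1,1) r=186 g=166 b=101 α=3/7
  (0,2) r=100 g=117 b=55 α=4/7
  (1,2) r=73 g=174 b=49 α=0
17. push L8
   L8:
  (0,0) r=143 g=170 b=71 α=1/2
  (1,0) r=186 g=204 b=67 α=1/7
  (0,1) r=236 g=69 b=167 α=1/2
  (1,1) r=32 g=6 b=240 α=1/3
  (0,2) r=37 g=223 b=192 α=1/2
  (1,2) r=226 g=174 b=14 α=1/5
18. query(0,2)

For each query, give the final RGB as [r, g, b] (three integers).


at x=1,y=1 over L1,L2,L3:
L1 α=2/3: [62/3, 166, 104/3]
L2 α=1/6: [841/18, 325/2, 476/9]
L3 α=1/7: [1366/21, 174, 1003/21]
rounded: [65, 174, 48]

query (1,0) [L1,L2] — begin 0,0,0
+L1 (α=3/7) → [15, 282/7, 753/7]
+L2 (α=2/3) → [39, 590/21, 2377/21]
→ [39, 28, 113]

at x=1,y=2 over L4,L5:
L4 α=3/4: [291/2, 141, 765/4]
L5 α=6/7: [1839/14, 855/7, 6261/28]
→ [131, 122, 224]

at x=1,y=0 over L4,L5:
L4 α=1: [125, 194, 100]
L5 α=3/4: [263/4, 317/4, 163/4]
→ [66, 79, 41]

at x=0,y=1 over L4,L6:
L4 α=1/2: [44, 97/2, 85/2]
L6 α=1/4: [277/4, 435/8, 647/8]
= [69, 54, 81]

query (0,2) [L4,L6,L7,L8] — begin 0,0,0
L4 α=2/3: [140, 322/3, 94/3]
L6 α=3/7: [953/7, 2899/21, 2392/21]
L7 α=4/7: [5659/49, 6175/49, 3932/49]
L8 α=1/2: [3736/49, 8551/49, 6670/49]
= [76, 175, 136]


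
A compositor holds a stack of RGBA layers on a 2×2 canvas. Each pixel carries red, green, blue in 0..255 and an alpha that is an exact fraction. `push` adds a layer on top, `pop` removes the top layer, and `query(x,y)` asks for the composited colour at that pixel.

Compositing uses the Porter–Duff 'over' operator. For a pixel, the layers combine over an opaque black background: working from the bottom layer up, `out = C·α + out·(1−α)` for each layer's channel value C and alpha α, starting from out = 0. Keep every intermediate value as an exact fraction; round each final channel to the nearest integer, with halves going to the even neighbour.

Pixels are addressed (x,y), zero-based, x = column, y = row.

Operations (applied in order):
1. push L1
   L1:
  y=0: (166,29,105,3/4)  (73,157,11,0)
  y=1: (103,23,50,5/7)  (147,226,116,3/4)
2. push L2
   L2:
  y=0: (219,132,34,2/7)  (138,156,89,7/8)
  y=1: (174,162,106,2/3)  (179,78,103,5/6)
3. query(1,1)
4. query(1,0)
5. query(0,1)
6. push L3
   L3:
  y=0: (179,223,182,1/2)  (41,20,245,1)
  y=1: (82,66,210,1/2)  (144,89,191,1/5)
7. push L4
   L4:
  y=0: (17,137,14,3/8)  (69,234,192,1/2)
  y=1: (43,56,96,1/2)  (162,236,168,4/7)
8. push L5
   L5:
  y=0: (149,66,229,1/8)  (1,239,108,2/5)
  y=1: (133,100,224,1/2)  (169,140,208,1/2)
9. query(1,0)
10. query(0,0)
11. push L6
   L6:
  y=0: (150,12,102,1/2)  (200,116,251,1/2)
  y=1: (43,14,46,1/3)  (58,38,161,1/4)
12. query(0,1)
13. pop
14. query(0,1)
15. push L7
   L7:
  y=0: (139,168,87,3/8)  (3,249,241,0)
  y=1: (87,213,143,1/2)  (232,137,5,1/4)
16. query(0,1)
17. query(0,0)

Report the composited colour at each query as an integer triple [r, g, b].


query (1,1) [L1,L2] — begin 0,0,0
L1 α=3/4: [441/4, 339/2, 87]
L2 α=5/6: [4021/24, 373/4, 301/3]
→ [168, 93, 100]

(1,0) stack=L1,L2; from [0,0,0]:
L1 α=0: [0, 0, 0]
L2 α=7/8: [483/4, 273/2, 623/8]
rounded: [121, 136, 78]

(0,1) stack=L1,L2; from [0,0,0]:
after L1 α=5/7: [515/7, 115/7, 250/7]
after L2 α=2/3: [2951/21, 2383/21, 578/7]
= [141, 113, 83]

query (1,0) [L1,L2,L3,L4,L5] — begin 0,0,0
L1 α=0: [0, 0, 0]
L2 α=7/8: [483/4, 273/2, 623/8]
L3 α=1: [41, 20, 245]
L4 α=1/2: [55, 127, 437/2]
L5 α=2/5: [167/5, 859/5, 1743/10]
rounded: [33, 172, 174]

at x=0,y=0 over L1,L2,L3,L4,L5:
after L1 α=3/4: [249/2, 87/4, 315/4]
after L2 α=2/7: [303/2, 213/4, 1847/28]
after L3 α=1/2: [661/4, 1105/8, 6943/56]
after L4 α=3/8: [3509/32, 8813/64, 37067/448]
after L5 α=1/8: [29331/256, 65915/512, 51723/512]
= [115, 129, 101]

at x=0,y=1 over L1,L2,L3,L4,L5,L6:
after L1 α=5/7: [515/7, 115/7, 250/7]
after L2 α=2/3: [2951/21, 2383/21, 578/7]
after L3 α=1/2: [4673/42, 3769/42, 1024/7]
after L4 α=1/2: [6479/84, 6121/84, 848/7]
after L5 α=1/2: [17651/168, 14521/168, 1208/7]
after L6 α=1/3: [21263/252, 15697/252, 2738/21]
rounded: [84, 62, 130]

query (0,1) [L1,L2,L3,L4,L5] — begin 0,0,0
L1 α=5/7: [515/7, 115/7, 250/7]
L2 α=2/3: [2951/21, 2383/21, 578/7]
L3 α=1/2: [4673/42, 3769/42, 1024/7]
L4 α=1/2: [6479/84, 6121/84, 848/7]
L5 α=1/2: [17651/168, 14521/168, 1208/7]
rounded: [105, 86, 173]

query (0,1) [L1,L2,L3,L4,L5,L7] — begin 0,0,0
+L1 (α=5/7) → [515/7, 115/7, 250/7]
+L2 (α=2/3) → [2951/21, 2383/21, 578/7]
+L3 (α=1/2) → [4673/42, 3769/42, 1024/7]
+L4 (α=1/2) → [6479/84, 6121/84, 848/7]
+L5 (α=1/2) → [17651/168, 14521/168, 1208/7]
+L7 (α=1/2) → [32267/336, 50305/336, 2209/14]
rounded: [96, 150, 158]

at x=0,y=0 over L1,L2,L3,L4,L5,L7:
L1 α=3/4: [249/2, 87/4, 315/4]
L2 α=2/7: [303/2, 213/4, 1847/28]
L3 α=1/2: [661/4, 1105/8, 6943/56]
L4 α=3/8: [3509/32, 8813/64, 37067/448]
L5 α=1/8: [29331/256, 65915/512, 51723/512]
L7 α=3/8: [253407/2048, 587623/4096, 392247/4096]
rounded: [124, 143, 96]


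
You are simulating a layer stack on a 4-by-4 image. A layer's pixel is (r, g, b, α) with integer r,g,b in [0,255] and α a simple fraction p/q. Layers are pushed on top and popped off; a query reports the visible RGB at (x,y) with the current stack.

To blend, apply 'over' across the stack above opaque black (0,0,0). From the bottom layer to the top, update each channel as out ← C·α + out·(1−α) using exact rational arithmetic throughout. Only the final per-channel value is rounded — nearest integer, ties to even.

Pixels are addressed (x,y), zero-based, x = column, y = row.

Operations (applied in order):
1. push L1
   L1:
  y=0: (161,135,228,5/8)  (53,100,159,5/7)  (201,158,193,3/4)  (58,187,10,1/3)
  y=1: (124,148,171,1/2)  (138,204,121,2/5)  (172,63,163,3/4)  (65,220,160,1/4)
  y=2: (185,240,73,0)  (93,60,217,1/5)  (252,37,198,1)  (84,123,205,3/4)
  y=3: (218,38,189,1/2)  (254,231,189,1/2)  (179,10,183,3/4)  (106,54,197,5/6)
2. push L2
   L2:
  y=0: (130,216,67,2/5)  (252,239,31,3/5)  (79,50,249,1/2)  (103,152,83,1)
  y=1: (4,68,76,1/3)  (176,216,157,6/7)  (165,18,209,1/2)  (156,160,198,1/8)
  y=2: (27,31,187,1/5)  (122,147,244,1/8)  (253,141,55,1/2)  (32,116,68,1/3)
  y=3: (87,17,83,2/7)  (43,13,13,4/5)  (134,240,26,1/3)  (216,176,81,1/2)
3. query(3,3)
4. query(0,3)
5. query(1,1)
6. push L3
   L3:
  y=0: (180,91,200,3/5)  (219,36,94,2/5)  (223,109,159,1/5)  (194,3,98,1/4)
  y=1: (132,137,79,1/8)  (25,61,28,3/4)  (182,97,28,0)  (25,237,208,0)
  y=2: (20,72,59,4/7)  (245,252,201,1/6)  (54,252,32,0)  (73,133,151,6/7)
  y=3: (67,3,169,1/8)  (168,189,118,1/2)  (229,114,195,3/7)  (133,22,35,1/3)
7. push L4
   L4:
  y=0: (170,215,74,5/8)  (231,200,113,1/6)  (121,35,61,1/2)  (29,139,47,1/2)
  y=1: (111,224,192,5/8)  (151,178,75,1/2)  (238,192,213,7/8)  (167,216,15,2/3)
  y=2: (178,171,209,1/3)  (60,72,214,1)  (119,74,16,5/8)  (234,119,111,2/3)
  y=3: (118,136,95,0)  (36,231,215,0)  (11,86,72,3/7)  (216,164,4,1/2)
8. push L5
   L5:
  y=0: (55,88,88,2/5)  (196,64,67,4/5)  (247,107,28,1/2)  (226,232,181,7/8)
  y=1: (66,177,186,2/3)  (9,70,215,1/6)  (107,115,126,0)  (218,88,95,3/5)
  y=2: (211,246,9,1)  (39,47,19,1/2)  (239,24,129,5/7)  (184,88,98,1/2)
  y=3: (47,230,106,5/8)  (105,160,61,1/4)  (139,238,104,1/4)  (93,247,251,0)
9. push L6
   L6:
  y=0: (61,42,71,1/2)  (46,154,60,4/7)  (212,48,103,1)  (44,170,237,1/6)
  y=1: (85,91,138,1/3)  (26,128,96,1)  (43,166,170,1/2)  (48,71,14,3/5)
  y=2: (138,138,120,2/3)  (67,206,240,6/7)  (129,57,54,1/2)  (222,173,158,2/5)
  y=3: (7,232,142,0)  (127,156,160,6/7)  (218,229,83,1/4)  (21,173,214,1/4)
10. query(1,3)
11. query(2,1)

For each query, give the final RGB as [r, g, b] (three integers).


query (3,3) [L1,L2] — begin 0,0,0
L1 α=5/6: [265/3, 45, 985/6]
L2 α=1/2: [913/6, 221/2, 1471/12]
rounded: [152, 110, 123]

query (0,3) [L1,L2] — begin 0,0,0
L1 α=1/2: [109, 19, 189/2]
L2 α=2/7: [719/7, 129/7, 1277/14]
= [103, 18, 91]

query (1,1) [L1,L2] — begin 0,0,0
+L1 (α=2/5) → [276/5, 408/5, 242/5]
+L2 (α=6/7) → [5556/35, 984/5, 4952/35]
= [159, 197, 141]

at x=1,y=3 over L1,L2,L3,L4,L5,L6:
after L1 α=1/2: [127, 231/2, 189/2]
after L2 α=4/5: [299/5, 67/2, 293/10]
after L3 α=1/2: [1139/10, 445/4, 1473/20]
after L4 α=0: [1139/10, 445/4, 1473/20]
after L5 α=1/4: [4467/40, 1975/16, 5639/80]
after L6 α=6/7: [34947/280, 16951/112, 11777/80]
= [125, 151, 147]

(2,1) stack=L1,L2,L3,L4,L5,L6; from [0,0,0]:
after L1 α=3/4: [129, 189/4, 489/4]
after L2 α=1/2: [147, 261/8, 1325/8]
after L3 α=0: [147, 261/8, 1325/8]
after L4 α=7/8: [1813/8, 11013/64, 13253/64]
after L5 α=0: [1813/8, 11013/64, 13253/64]
after L6 α=1/2: [2157/16, 21637/128, 24133/128]
→ [135, 169, 189]


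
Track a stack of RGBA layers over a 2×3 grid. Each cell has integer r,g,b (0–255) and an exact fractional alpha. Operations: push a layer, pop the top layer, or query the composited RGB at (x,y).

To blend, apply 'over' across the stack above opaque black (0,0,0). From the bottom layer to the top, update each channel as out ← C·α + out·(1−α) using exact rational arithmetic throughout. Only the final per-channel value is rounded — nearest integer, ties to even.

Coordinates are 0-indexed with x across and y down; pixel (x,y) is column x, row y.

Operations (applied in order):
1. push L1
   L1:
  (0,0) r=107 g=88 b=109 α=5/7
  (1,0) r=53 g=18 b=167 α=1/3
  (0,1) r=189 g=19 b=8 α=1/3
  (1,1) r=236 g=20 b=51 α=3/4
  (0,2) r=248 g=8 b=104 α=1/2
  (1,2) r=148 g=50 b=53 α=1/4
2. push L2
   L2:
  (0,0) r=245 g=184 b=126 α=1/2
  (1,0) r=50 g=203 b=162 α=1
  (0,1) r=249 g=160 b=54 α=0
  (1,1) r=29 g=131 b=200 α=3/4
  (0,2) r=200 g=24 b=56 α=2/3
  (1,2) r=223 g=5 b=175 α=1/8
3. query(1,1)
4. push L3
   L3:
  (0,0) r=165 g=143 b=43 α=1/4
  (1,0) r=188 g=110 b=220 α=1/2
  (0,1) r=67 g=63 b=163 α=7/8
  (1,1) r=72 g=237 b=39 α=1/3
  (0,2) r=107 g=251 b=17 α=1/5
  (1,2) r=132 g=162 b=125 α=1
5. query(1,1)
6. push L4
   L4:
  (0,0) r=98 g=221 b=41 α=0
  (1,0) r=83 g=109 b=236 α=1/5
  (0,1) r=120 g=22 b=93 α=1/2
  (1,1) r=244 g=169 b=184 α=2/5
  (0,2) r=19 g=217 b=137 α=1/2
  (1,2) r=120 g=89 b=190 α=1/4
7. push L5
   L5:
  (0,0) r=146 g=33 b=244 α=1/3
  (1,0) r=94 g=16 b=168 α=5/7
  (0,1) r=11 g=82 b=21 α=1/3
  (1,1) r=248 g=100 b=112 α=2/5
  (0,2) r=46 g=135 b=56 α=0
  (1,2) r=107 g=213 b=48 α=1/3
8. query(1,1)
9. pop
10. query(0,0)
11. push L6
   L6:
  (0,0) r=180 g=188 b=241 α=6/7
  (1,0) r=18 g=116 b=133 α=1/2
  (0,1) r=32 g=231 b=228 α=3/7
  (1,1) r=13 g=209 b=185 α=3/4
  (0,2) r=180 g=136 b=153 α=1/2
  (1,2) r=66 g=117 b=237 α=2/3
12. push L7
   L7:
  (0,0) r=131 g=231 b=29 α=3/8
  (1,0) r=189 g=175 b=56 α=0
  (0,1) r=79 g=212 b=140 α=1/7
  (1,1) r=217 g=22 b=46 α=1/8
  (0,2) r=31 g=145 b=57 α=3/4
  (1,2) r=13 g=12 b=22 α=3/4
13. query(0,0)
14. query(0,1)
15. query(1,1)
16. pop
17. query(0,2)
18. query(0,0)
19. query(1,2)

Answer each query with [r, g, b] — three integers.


query (1,1) [L1,L2] — begin 0,0,0
+L1 (α=3/4) → [177, 15, 153/4]
+L2 (α=3/4) → [66, 102, 2553/16]
= [66, 102, 160]

at x=1,y=1 over L1,L2,L3:
after L1 α=3/4: [177, 15, 153/4]
after L2 α=3/4: [66, 102, 2553/16]
after L3 α=1/3: [68, 147, 955/8]
→ [68, 147, 119]

query (1,1) [L1,L2,L3,L4,L5] — begin 0,0,0
after L1 α=3/4: [177, 15, 153/4]
after L2 α=3/4: [66, 102, 2553/16]
after L3 α=1/3: [68, 147, 955/8]
after L4 α=2/5: [692/5, 779/5, 5809/40]
after L5 α=2/5: [4556/25, 3337/25, 26387/200]
rounded: [182, 133, 132]

query (0,0) [L1,L2,L3,L4] — begin 0,0,0
L1 α=5/7: [535/7, 440/7, 545/7]
L2 α=1/2: [1125/7, 864/7, 1427/14]
L3 α=1/4: [2265/14, 3593/28, 4883/56]
L4 α=0: [2265/14, 3593/28, 4883/56]
rounded: [162, 128, 87]

query (0,0) [L1,L2,L3,L4,L6,L7] — begin 0,0,0
L1 α=5/7: [535/7, 440/7, 545/7]
L2 α=1/2: [1125/7, 864/7, 1427/14]
L3 α=1/4: [2265/14, 3593/28, 4883/56]
L4 α=0: [2265/14, 3593/28, 4883/56]
L6 α=6/7: [17385/98, 35177/196, 85859/392]
L7 α=3/8: [125439/784, 311713/1568, 463399/3136]
→ [160, 199, 148]

query (0,1) [L1,L2,L3,L4,L6,L7] — begin 0,0,0
+L1 (α=1/3) → [63, 19/3, 8/3]
+L2 (α=0) → [63, 19/3, 8/3]
+L3 (α=7/8) → [133/2, 671/12, 3431/24]
+L4 (α=1/2) → [373/4, 935/24, 5663/48]
+L6 (α=3/7) → [67, 5093/42, 13871/84]
+L7 (α=1/7) → [481/7, 6577/49, 15831/98]
= [69, 134, 162]

query (1,1) [L1,L2,L3,L4,L6,L7] — begin 0,0,0
after L1 α=3/4: [177, 15, 153/4]
after L2 α=3/4: [66, 102, 2553/16]
after L3 α=1/3: [68, 147, 955/8]
after L4 α=2/5: [692/5, 779/5, 5809/40]
after L6 α=3/4: [887/20, 1957/10, 28009/160]
after L7 α=1/8: [10549/160, 13919/80, 203423/1280]
→ [66, 174, 159]

at x=0,y=2 over L1,L2,L3,L4,L6:
after L1 α=1/2: [124, 4, 52]
after L2 α=2/3: [524/3, 52/3, 164/3]
after L3 α=1/5: [2417/15, 961/15, 707/15]
after L4 α=1/2: [1351/15, 2108/15, 1381/15]
after L6 α=1/2: [4051/30, 2074/15, 1838/15]
→ [135, 138, 123]

at x=0,y=0 over L1,L2,L3,L4,L6:
L1 α=5/7: [535/7, 440/7, 545/7]
L2 α=1/2: [1125/7, 864/7, 1427/14]
L3 α=1/4: [2265/14, 3593/28, 4883/56]
L4 α=0: [2265/14, 3593/28, 4883/56]
L6 α=6/7: [17385/98, 35177/196, 85859/392]
= [177, 179, 219]

(1,2) stack=L1,L2,L3,L4,L6; from [0,0,0]:
after L1 α=1/4: [37, 25/2, 53/4]
after L2 α=1/8: [241/4, 185/16, 1071/32]
after L3 α=1: [132, 162, 125]
after L4 α=1/4: [129, 575/4, 565/4]
after L6 α=2/3: [87, 1511/12, 2461/12]
rounded: [87, 126, 205]


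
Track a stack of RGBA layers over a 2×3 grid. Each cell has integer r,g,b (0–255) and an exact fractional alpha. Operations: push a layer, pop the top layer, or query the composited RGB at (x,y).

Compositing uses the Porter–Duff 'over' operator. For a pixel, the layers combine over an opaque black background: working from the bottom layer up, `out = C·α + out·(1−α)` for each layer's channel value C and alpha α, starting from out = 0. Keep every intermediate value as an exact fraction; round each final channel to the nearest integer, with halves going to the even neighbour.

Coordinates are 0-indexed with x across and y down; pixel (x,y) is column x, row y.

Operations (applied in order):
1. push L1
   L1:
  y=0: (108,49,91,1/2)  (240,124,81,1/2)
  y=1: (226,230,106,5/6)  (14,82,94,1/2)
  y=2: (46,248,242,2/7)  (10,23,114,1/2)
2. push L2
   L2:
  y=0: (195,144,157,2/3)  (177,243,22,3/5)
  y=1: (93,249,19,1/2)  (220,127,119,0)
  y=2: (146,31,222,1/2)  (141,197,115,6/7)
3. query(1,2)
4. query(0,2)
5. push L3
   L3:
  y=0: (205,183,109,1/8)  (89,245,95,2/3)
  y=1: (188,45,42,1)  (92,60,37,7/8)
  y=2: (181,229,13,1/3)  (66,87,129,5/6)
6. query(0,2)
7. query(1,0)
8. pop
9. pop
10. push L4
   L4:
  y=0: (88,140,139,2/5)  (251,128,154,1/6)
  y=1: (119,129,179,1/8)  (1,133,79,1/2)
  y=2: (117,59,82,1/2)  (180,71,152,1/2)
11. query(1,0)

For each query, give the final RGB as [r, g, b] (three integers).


at x=1,y=2 over L1,L2:
L1 α=1/2: [5, 23/2, 57]
L2 α=6/7: [851/7, 341/2, 747/7]
→ [122, 170, 107]

(0,2) stack=L1,L2; from [0,0,0]:
+L1 (α=2/7) → [92/7, 496/7, 484/7]
+L2 (α=1/2) → [557/7, 713/14, 1019/7]
→ [80, 51, 146]

query (0,2) [L1,L2,L3] — begin 0,0,0
after L1 α=2/7: [92/7, 496/7, 484/7]
after L2 α=1/2: [557/7, 713/14, 1019/7]
after L3 α=1/3: [2381/21, 772/7, 2129/21]
= [113, 110, 101]

at x=1,y=0 over L1,L2,L3:
+L1 (α=1/2) → [120, 62, 81/2]
+L2 (α=3/5) → [771/5, 853/5, 147/5]
+L3 (α=2/3) → [1661/15, 1101/5, 1097/15]
= [111, 220, 73]

(1,0) stack=L1,L4; from [0,0,0]:
after L1 α=1/2: [120, 62, 81/2]
after L4 α=1/6: [851/6, 73, 713/12]
rounded: [142, 73, 59]


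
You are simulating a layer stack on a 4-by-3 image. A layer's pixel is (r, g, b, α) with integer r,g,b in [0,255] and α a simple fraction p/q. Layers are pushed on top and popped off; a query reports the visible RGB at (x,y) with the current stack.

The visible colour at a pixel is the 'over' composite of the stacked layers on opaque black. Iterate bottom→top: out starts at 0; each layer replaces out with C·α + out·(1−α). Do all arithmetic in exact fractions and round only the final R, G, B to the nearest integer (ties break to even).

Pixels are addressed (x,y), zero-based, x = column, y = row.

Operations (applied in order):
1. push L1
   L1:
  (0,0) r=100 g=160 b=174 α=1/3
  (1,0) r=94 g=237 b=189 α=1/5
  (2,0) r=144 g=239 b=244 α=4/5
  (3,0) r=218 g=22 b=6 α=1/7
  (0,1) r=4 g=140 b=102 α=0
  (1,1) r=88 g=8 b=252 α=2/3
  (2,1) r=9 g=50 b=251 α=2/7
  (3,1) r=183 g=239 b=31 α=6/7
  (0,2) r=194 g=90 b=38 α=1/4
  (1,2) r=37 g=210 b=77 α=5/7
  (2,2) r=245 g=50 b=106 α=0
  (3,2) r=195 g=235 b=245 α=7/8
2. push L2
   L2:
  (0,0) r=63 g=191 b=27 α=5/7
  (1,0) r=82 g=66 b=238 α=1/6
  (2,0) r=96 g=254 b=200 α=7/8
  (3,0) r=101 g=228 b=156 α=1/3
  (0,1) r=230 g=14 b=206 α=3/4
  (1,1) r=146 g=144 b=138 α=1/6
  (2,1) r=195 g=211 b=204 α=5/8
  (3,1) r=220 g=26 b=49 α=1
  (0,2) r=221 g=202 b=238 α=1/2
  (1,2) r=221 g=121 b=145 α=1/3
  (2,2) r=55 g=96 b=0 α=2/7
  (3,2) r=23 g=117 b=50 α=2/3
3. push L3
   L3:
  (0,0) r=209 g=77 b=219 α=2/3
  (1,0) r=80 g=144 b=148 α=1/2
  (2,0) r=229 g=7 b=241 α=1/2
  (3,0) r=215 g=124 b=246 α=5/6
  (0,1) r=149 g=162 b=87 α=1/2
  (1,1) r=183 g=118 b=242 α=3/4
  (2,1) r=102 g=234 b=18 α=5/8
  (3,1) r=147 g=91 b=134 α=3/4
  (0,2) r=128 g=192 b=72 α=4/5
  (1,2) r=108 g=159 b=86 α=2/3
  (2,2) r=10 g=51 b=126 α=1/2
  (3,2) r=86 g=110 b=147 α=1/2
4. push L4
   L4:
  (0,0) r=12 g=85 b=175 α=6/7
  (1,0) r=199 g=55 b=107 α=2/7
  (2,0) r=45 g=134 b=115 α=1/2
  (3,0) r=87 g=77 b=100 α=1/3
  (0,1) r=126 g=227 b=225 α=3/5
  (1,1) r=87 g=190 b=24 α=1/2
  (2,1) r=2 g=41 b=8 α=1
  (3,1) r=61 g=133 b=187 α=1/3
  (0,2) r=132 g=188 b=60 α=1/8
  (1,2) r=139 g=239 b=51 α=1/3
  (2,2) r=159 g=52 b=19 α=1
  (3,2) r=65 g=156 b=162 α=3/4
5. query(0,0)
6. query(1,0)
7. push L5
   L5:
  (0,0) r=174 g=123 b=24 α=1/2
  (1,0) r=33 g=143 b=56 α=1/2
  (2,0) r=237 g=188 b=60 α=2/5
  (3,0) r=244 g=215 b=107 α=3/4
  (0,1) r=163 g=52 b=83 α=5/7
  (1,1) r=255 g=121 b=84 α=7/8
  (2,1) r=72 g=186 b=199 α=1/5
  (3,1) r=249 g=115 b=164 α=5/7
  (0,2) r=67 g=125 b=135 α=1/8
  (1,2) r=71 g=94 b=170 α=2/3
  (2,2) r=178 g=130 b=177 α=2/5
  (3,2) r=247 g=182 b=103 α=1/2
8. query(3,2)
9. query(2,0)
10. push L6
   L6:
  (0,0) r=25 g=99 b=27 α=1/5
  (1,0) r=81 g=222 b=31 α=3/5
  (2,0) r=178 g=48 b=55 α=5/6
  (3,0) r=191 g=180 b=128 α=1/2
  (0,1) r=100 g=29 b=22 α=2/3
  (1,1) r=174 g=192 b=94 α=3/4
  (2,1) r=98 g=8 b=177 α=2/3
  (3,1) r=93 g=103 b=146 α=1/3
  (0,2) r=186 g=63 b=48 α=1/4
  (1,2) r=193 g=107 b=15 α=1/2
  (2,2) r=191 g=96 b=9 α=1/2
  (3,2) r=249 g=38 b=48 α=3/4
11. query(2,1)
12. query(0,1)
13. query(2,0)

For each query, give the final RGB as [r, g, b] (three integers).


(0,0) stack=L1,L2,L3,L4; from [0,0,0]:
after L1 α=1/3: [100/3, 160/3, 58]
after L2 α=5/7: [1145/21, 455/3, 251/7]
after L3 α=2/3: [9923/63, 917/9, 3317/21]
after L4 α=6/7: [14459/441, 5507/63, 25367/147]
= [33, 87, 173]

query (1,0) [L1,L2,L3,L4] — begin 0,0,0
L1 α=1/5: [94/5, 237/5, 189/5]
L2 α=1/6: [88/3, 101/2, 427/6]
L3 α=1/2: [164/3, 389/4, 1315/12]
L4 α=2/7: [2014/21, 2385/28, 9143/84]
rounded: [96, 85, 109]

at x=3,y=2 over L1,L2,L3,L4,L5:
+L1 (α=7/8) → [1365/8, 1645/8, 1715/8]
+L2 (α=2/3) → [1733/24, 3517/24, 2515/24]
+L3 (α=1/2) → [3797/48, 6157/48, 6043/48]
+L4 (α=3/4) → [13157/192, 28621/192, 29371/192]
+L5 (α=1/2) → [60581/384, 63565/384, 49147/384]
→ [158, 166, 128]

query (2,0) [L1,L2,L3,L4,L5] — begin 0,0,0
after L1 α=4/5: [576/5, 956/5, 976/5]
after L2 α=7/8: [492/5, 4923/20, 997/5]
after L3 α=1/2: [1637/10, 5063/40, 1101/5]
after L4 α=1/2: [2087/20, 10423/80, 838/5]
after L5 α=2/5: [15741/100, 61349/400, 3114/25]
→ [157, 153, 125]

at x=2,y=1 over L1,L2,L3,L4,L5,L6:
after L1 α=2/7: [18/7, 100/7, 502/7]
after L2 α=5/8: [6879/56, 7685/56, 4323/28]
after L3 α=5/8: [49197/448, 88575/448, 15489/224]
after L4 α=1: [2, 41, 8]
after L5 α=1/5: [16, 70, 231/5]
after L6 α=2/3: [212/3, 86/3, 667/5]
rounded: [71, 29, 133]

at x=0,y=1 over L1,L2,L3,L4,L5,L6:
+L1 (α=0) → [0, 0, 0]
+L2 (α=3/4) → [345/2, 21/2, 309/2]
+L3 (α=1/2) → [643/4, 345/4, 483/4]
+L4 (α=3/5) → [1399/10, 1707/10, 1833/10]
+L5 (α=5/7) → [782/5, 3007/35, 3908/35]
+L6 (α=2/3) → [594/5, 1679/35, 1816/35]
= [119, 48, 52]

(2,0) stack=L1,L2,L3,L4,L5,L6; from [0,0,0]:
L1 α=4/5: [576/5, 956/5, 976/5]
L2 α=7/8: [492/5, 4923/20, 997/5]
L3 α=1/2: [1637/10, 5063/40, 1101/5]
L4 α=1/2: [2087/20, 10423/80, 838/5]
L5 α=2/5: [15741/100, 61349/400, 3114/25]
L6 α=5/6: [104741/600, 157349/2400, 9989/150]
rounded: [175, 66, 67]
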